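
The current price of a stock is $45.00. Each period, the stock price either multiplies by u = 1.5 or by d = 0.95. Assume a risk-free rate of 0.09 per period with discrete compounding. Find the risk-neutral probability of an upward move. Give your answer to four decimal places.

Risk-neutral probability p = (1 + 0.09 − 0.95)/(1.5 − 0.95) = 0.1400/0.5500 = 0.2545

p = 0.2545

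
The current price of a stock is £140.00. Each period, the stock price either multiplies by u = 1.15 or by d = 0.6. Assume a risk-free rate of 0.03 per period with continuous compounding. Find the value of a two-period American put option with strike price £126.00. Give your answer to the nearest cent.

£13.57

Risk-neutral probability p = (e^0.03 − 0.6)/(1.15 − 0.6) = 0.4305/0.5500 = 0.7826
Terminal stock prices: S_uu = 185.1, S_ud = 96.6, S_dd = 50.4
Terminal payoffs (K − S): max(-59.15, 0) = 0, max(29.4, 0) = 29.4, max(75.6, 0) = 75.6
Node u (S = 161): continuation = e^(−0.03)·[0.7826·0.0000 + 0.2174·29.4000] = 6.2014; exercise value = 0.0000 ≤ continuation, so V_u = 6.2014
Node d (S = 84): continuation = e^(−0.03)·[0.7826·29.4000 + 0.2174·75.6000] = 38.2761; exercise value = 42.0000 > continuation, so V_d = 42.0000 (exercise)
Node 0 (S = 140): continuation = e^(−0.03)·[0.7826·6.2014 + 0.2174·42.0000] = 13.5692; exercise value = 0.0000 ≤ continuation, so V_0 = 13.5692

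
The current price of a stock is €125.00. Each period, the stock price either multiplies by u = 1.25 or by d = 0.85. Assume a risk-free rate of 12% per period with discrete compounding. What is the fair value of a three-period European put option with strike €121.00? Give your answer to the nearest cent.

Risk-neutral probability p = (1 + 0.12 − 0.85)/(1.25 − 0.85) = 0.2700/0.4000 = 0.6750
Terminal stock prices: S_uuu = 244.1, S_uud = 166, S_udd = 112.9, S_ddd = 76.77
Terminal payoffs (K − S): max(-123.1, 0) = 0, max(-45.02, 0) = 0, max(8.109, 0) = 8.109, max(44.23, 0) = 44.23
Node uu (S = 195.3): V_uu = 1/1.12·[0.6750·0.0000 + 0.3250·0.0000] = 0.0000
Node ud (S = 132.8): V_ud = 1/1.12·[0.6750·0.0000 + 0.3250·8.1094] = 2.3532
Node dd (S = 90.31): V_dd = 1/1.12·[0.6750·8.1094 + 0.3250·44.2344] = 17.7232
Node u (S = 156.2): V_u = 1/1.12·[0.6750·0.0000 + 0.3250·2.3532] = 0.6828
Node d (S = 106.2): V_d = 1/1.12·[0.6750·2.3532 + 0.3250·17.7232] = 6.5611
Node 0 (S = 125): V_0 = 1/1.12·[0.6750·0.6828 + 0.3250·6.5611] = 2.3154

€2.32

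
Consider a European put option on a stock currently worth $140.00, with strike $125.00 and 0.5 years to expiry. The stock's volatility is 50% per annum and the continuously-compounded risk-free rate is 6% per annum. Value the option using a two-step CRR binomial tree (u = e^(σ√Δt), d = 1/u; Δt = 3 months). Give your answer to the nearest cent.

$11.02

CRR parameters: u = e^(σ√Δt) = e^(0.5·√0.25) = 1.2840, d = 1/u = 0.7788
Per-period rate: rΔt = 0.06·0.25 = 0.015, so R = e^0.015 = 1.0151
Risk-neutral probability p = (e^0.015 − 0.7788)/(1.2840 − 0.7788) = 0.2363/0.5052 = 0.4677
Terminal stock prices: S_uu = 230.8, S_ud = 140, S_dd = 84.91
Terminal payoffs (K − S): max(-105.8, 0) = 0, max(-15, 0) = 0, max(40.09, 0) = 40.09
Node u (S = 179.8): V_u = e^(−0.015)·[0.4677·0.0000 + 0.5323·0.0000] = 0.0000
Node d (S = 109): V_d = e^(−0.015)·[0.4677·0.0000 + 0.5323·40.0857] = 21.0185
Node 0 (S = 140): V_0 = e^(−0.015)·[0.4677·0.0000 + 0.5323·21.0185] = 11.0208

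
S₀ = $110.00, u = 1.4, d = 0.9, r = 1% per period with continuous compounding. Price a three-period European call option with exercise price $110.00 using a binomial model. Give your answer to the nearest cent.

Risk-neutral probability p = (e^0.01 − 0.9)/(1.4 − 0.9) = 0.1101/0.5000 = 0.2201
Terminal stock prices: S_uuu = 301.8, S_uud = 194, S_udd = 124.7, S_ddd = 80.19
Terminal payoffs (S − K): max(191.8, 0) = 191.8, max(84.04, 0) = 84.04, max(14.74, 0) = 14.74, max(-29.81, 0) = 0
Node uu (S = 215.6): V_uu = e^(−0.01)·[0.2201·191.8400 + 0.7799·84.0400] = 106.6945
Node ud (S = 138.6): V_ud = e^(−0.01)·[0.2201·84.0400 + 0.7799·14.7400] = 29.6945
Node dd (S = 89.1): V_dd = e^(−0.01)·[0.2201·14.7400 + 0.7799·0.0000] = 3.2120
Node u (S = 154): V_u = e^(−0.01)·[0.2201·106.6945 + 0.7799·29.6945] = 46.1781
Node d (S = 99): V_d = e^(−0.01)·[0.2201·29.6945 + 0.7799·3.2120] = 8.9509
Node 0 (S = 110): V_0 = e^(−0.01)·[0.2201·46.1781 + 0.7799·8.9509] = 16.9740

$16.97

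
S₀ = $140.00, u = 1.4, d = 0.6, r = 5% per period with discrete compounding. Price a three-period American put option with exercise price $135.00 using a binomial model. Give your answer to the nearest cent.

Risk-neutral probability p = (1 + 0.05 − 0.6)/(1.4 − 0.6) = 0.4500/0.8000 = 0.5625
Terminal stock prices: S_uuu = 384.2, S_uud = 164.6, S_udd = 70.56, S_ddd = 30.24
Terminal payoffs (K − S): max(-249.2, 0) = 0, max(-29.64, 0) = 0, max(64.44, 0) = 64.44, max(104.8, 0) = 104.8
Node uu (S = 274.4): continuation = 1/1.05·[0.5625·0.0000 + 0.4375·0.0000] = 0.0000; exercise value = 0.0000 ≤ continuation, so V_uu = 0.0000
Node ud (S = 117.6): continuation = 1/1.05·[0.5625·0.0000 + 0.4375·64.4400] = 26.8500; exercise value = 17.4000 ≤ continuation, so V_ud = 26.8500
Node dd (S = 50.4): continuation = 1/1.05·[0.5625·64.4400 + 0.4375·104.7600] = 78.1714; exercise value = 84.6000 > continuation, so V_dd = 84.6000 (exercise)
Node u (S = 196): continuation = 1/1.05·[0.5625·0.0000 + 0.4375·26.8500] = 11.1875; exercise value = 0.0000 ≤ continuation, so V_u = 11.1875
Node d (S = 84): continuation = 1/1.05·[0.5625·26.8500 + 0.4375·84.6000] = 49.6339; exercise value = 51.0000 > continuation, so V_d = 51.0000 (exercise)
Node 0 (S = 140): continuation = 1/1.05·[0.5625·11.1875 + 0.4375·51.0000] = 27.2433; exercise value = 0.0000 ≤ continuation, so V_0 = 27.2433

$27.24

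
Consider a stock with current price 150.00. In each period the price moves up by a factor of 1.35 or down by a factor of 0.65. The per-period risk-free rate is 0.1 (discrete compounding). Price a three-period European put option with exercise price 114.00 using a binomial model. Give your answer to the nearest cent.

Risk-neutral probability p = (1 + 0.1 − 0.65)/(1.35 − 0.65) = 0.4500/0.7000 = 0.6429
Terminal stock prices: S_uuu = 369.1, S_uud = 177.7, S_udd = 85.56, S_ddd = 41.19
Terminal payoffs (K − S): max(-255.1, 0) = 0, max(-63.69, 0) = 0, max(28.44, 0) = 28.44, max(72.81, 0) = 72.81
Node uu (S = 273.4): V_uu = 1/1.1·[0.6429·0.0000 + 0.3571·0.0000] = 0.0000
Node ud (S = 131.6): V_ud = 1/1.1·[0.6429·0.0000 + 0.3571·28.4437] = 9.2350
Node dd (S = 63.38): V_dd = 1/1.1·[0.6429·28.4437 + 0.3571·72.8063] = 40.2614
Node u (S = 202.5): V_u = 1/1.1·[0.6429·0.0000 + 0.3571·9.2350] = 2.9984
Node d (S = 97.5): V_d = 1/1.1·[0.6429·9.2350 + 0.3571·40.2614] = 18.4689
Node 0 (S = 150): V_0 = 1/1.1·[0.6429·2.9984 + 0.3571·18.4689] = 7.7487

7.75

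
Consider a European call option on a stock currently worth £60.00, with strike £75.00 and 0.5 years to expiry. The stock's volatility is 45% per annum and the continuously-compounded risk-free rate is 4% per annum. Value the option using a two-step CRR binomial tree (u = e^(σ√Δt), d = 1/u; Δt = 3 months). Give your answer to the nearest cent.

£4.07

CRR parameters: u = e^(σ√Δt) = e^(0.45·√0.25) = 1.2523, d = 1/u = 0.7985
Per-period rate: rΔt = 0.04·0.25 = 0.01, so R = e^0.01 = 1.0101
Risk-neutral probability p = (e^0.01 − 0.7985)/(1.2523 − 0.7985) = 0.2115/0.4538 = 0.4661
Terminal stock prices: S_uu = 94.1, S_ud = 60, S_dd = 38.26
Terminal payoffs (S − K): max(19.1, 0) = 19.1, max(-15, 0) = 0, max(-36.74, 0) = 0
Node u (S = 75.14): V_u = e^(−0.01)·[0.4661·19.0987 + 0.5339·0.0000] = 8.8140
Node d (S = 47.91): V_d = e^(−0.01)·[0.4661·0.0000 + 0.5339·0.0000] = 0.0000
Node 0 (S = 60): V_0 = e^(−0.01)·[0.4661·8.8140 + 0.5339·0.0000] = 4.0676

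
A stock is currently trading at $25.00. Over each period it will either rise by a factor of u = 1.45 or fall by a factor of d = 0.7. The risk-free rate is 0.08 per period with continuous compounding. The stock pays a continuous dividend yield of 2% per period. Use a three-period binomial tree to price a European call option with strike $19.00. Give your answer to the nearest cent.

$10.11

Per-period risk-free factor R = e^0.08 = 1.0833; dividend-adjusted growth = e^(0.08−0.02) = 1.0618.
Risk-neutral probability p = (1.0618 − 0.7)/(1.45 − 0.7) = 0.3618/0.7500 = 0.4824
Terminal stock prices: S_uuu = 76.22, S_uud = 36.79, S_udd = 17.76, S_ddd = 8.575
Terminal payoffs (S − K): max(57.22, 0) = 57.22, max(17.79, 0) = 17.79, max(-1.238, 0) = 0, max(-10.43, 0) = 0
Node uu (S = 52.56): V_uu = e^(−0.08)·[0.4824·57.2156 + 0.5176·17.7937] = 33.9825
Node ud (S = 25.38): V_ud = e^(−0.08)·[0.4824·17.7937 + 0.5176·0.0000] = 7.9246
Node dd (S = 12.25): V_dd = e^(−0.08)·[0.4824·0.0000 + 0.5176·0.0000] = 0.0000
Node u (S = 36.25): V_u = e^(−0.08)·[0.4824·33.9825 + 0.5176·7.9246] = 18.9204
Node d (S = 17.5): V_d = e^(−0.08)·[0.4824·7.9246 + 0.5176·0.0000] = 3.5293
Node 0 (S = 25): V_0 = e^(−0.08)·[0.4824·18.9204 + 0.5176·3.5293] = 10.1124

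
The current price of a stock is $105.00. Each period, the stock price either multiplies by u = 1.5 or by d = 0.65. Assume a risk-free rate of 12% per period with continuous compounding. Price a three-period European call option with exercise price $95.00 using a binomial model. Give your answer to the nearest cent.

Risk-neutral probability p = (e^0.12 − 0.65)/(1.5 − 0.65) = 0.4775/0.8500 = 0.5618
Terminal stock prices: S_uuu = 354.4, S_uud = 153.6, S_udd = 66.54, S_ddd = 28.84
Terminal payoffs (S − K): max(259.4, 0) = 259.4, max(58.56, 0) = 58.56, max(-28.46, 0) = 0, max(-66.16, 0) = 0
Node uu (S = 236.2): V_uu = e^(−0.12)·[0.5618·259.3750 + 0.4382·58.5625] = 151.9926
Node ud (S = 102.4): V_ud = e^(−0.12)·[0.5618·58.5625 + 0.4382·0.0000] = 29.1780
Node dd (S = 44.36): V_dd = e^(−0.12)·[0.5618·0.0000 + 0.4382·0.0000] = 0.0000
Node u (S = 157.5): V_u = e^(−0.12)·[0.5618·151.9926 + 0.4382·29.1780] = 87.0694
Node d (S = 68.25): V_d = e^(−0.12)·[0.5618·29.1780 + 0.4382·0.0000] = 14.5376
Node 0 (S = 105): V_0 = e^(−0.12)·[0.5618·87.0694 + 0.4382·14.5376] = 49.0317

$49.03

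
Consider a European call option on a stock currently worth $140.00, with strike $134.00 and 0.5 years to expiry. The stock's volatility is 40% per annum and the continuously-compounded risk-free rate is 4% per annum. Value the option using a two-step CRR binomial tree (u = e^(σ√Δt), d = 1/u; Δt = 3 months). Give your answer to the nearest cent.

CRR parameters: u = e^(σ√Δt) = e^(0.4·√0.25) = 1.2214, d = 1/u = 0.8187
Per-period rate: rΔt = 0.04·0.25 = 0.01, so R = e^0.01 = 1.0101
Risk-neutral probability p = (e^0.01 − 0.8187)/(1.2214 − 0.8187) = 0.1913/0.4027 = 0.4751
Terminal stock prices: S_uu = 208.9, S_ud = 140, S_dd = 93.84
Terminal payoffs (S − K): max(74.86, 0) = 74.86, max(6, 0) = 6, max(-40.16, 0) = 0
Node u (S = 171): V_u = e^(−0.01)·[0.4751·74.8555 + 0.5249·6.0000] = 38.3297
Node d (S = 114.6): V_d = e^(−0.01)·[0.4751·6.0000 + 0.5249·0.0000] = 2.8224
Node 0 (S = 140): V_0 = e^(−0.01)·[0.4751·38.3297 + 0.5249·2.8224] = 19.4968

$19.50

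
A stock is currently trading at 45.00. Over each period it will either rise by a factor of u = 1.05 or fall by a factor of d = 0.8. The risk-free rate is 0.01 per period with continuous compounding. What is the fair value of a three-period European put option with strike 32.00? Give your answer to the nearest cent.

Risk-neutral probability p = (e^0.01 − 0.8)/(1.05 − 0.8) = 0.2101/0.2500 = 0.8402
Terminal stock prices: S_uuu = 52.09, S_uud = 39.69, S_udd = 30.24, S_ddd = 23.04
Terminal payoffs (K − S): max(-20.09, 0) = 0, max(-7.69, 0) = 0, max(1.76, 0) = 1.76, max(8.96, 0) = 8.96
Node uu (S = 49.61): V_uu = e^(−0.01)·[0.8402·0.0000 + 0.1598·0.0000] = 0.0000
Node ud (S = 37.8): V_ud = e^(−0.01)·[0.8402·0.0000 + 0.1598·1.7600] = 0.2784
Node dd (S = 28.8): V_dd = e^(−0.01)·[0.8402·1.7600 + 0.1598·8.9600] = 2.8816
Node u (S = 47.25): V_u = e^(−0.01)·[0.8402·0.0000 + 0.1598·0.2784] = 0.0441
Node d (S = 36): V_d = e^(−0.01)·[0.8402·0.2784 + 0.1598·2.8816] = 0.6875
Node 0 (S = 45): V_0 = e^(−0.01)·[0.8402·0.0441 + 0.1598·0.6875] = 0.1454

0.15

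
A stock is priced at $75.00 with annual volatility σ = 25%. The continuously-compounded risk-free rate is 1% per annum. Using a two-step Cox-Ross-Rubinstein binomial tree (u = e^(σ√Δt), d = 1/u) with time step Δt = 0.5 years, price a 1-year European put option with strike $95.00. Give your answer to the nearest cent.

CRR parameters: u = e^(σ√Δt) = e^(0.25·√0.5) = 1.1934, d = 1/u = 0.8380
Per-period rate: rΔt = 0.01·0.5 = 0.005, so R = e^0.005 = 1.0050
Risk-neutral probability p = (e^0.005 − 0.8380)/(1.1934 − 0.8380) = 0.1670/0.3554 = 0.4700
Terminal stock prices: S_uu = 106.8, S_ud = 75, S_dd = 52.66
Terminal payoffs (K − S): max(-11.81, 0) = 0, max(20, 0) = 20, max(42.34, 0) = 42.34
Node u (S = 89.5): V_u = e^(−0.005)·[0.4700·0.0000 + 0.5300·20.0000] = 10.5466
Node d (S = 62.85): V_d = e^(−0.005)·[0.4700·20.0000 + 0.5300·42.3359] = 31.6787
Node 0 (S = 75): V_0 = e^(−0.005)·[0.4700·10.5466 + 0.5300·31.6787] = 21.6376

$21.64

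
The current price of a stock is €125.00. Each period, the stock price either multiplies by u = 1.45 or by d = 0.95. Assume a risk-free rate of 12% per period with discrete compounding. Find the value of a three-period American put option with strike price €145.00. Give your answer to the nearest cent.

Risk-neutral probability p = (1 + 0.12 − 0.95)/(1.45 − 0.95) = 0.1700/0.5000 = 0.3400
Terminal stock prices: S_uuu = 381.1, S_uud = 249.7, S_udd = 163.6, S_ddd = 107.2
Terminal payoffs (K − S): max(-236.1, 0) = 0, max(-104.7, 0) = 0, max(-18.58, 0) = 0, max(37.83, 0) = 37.83
Node uu (S = 262.8): continuation = 1/1.12·[0.3400·0.0000 + 0.6600·0.0000] = 0.0000; exercise value = 0.0000 ≤ continuation, so V_uu = 0.0000
Node ud (S = 172.2): continuation = 1/1.12·[0.3400·0.0000 + 0.6600·0.0000] = 0.0000; exercise value = 0.0000 ≤ continuation, so V_ud = 0.0000
Node dd (S = 112.8): continuation = 1/1.12·[0.3400·0.0000 + 0.6600·37.8281] = 22.2916; exercise value = 32.1875 > continuation, so V_dd = 32.1875 (exercise)
Node u (S = 181.2): continuation = 1/1.12·[0.3400·0.0000 + 0.6600·0.0000] = 0.0000; exercise value = 0.0000 ≤ continuation, so V_u = 0.0000
Node d (S = 118.8): continuation = 1/1.12·[0.3400·0.0000 + 0.6600·32.1875] = 18.9676; exercise value = 26.2500 > continuation, so V_d = 26.2500 (exercise)
Node 0 (S = 125): continuation = 1/1.12·[0.3400·0.0000 + 0.6600·26.2500] = 15.4687; exercise value = 20.0000 > continuation, so V_0 = 20.0000 (exercise)

€20.00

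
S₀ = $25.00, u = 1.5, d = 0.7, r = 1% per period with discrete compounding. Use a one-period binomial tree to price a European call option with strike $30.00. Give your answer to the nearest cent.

Risk-neutral probability p = (1 + 0.01 − 0.7)/(1.5 − 0.7) = 0.3100/0.8000 = 0.3875
Terminal stock prices: S_u = 37.5, S_d = 17.5
Terminal payoffs (S − K): max(7.5, 0) = 7.5, max(-12.5, 0) = 0
Node 0 (S = 25): V_0 = 1/1.01·[0.3875·7.5000 + 0.6125·0.0000] = 2.8775

$2.88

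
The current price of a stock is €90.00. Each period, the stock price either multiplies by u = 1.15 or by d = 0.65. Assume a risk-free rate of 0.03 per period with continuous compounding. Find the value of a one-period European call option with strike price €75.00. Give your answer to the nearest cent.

€21.04

Risk-neutral probability p = (e^0.03 − 0.65)/(1.15 − 0.65) = 0.3805/0.5000 = 0.7609
Terminal stock prices: S_u = 103.5, S_d = 58.5
Terminal payoffs (S − K): max(28.5, 0) = 28.5, max(-16.5, 0) = 0
Node 0 (S = 90): V_0 = e^(−0.03)·[0.7609·28.5000 + 0.2391·0.0000] = 21.0450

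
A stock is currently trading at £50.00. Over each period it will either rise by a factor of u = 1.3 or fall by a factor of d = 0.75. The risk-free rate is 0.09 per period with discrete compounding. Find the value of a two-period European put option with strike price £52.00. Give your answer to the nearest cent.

£4.22

Risk-neutral probability p = (1 + 0.09 − 0.75)/(1.3 − 0.75) = 0.3400/0.5500 = 0.6182
Terminal stock prices: S_uu = 84.5, S_ud = 48.75, S_dd = 28.12
Terminal payoffs (K − S): max(-32.5, 0) = 0, max(3.25, 0) = 3.25, max(23.88, 0) = 23.88
Node u (S = 65): V_u = 1/1.09·[0.6182·0.0000 + 0.3818·3.2500] = 1.1384
Node d (S = 37.5): V_d = 1/1.09·[0.6182·3.2500 + 0.3818·23.8750] = 10.2064
Node 0 (S = 50): V_0 = 1/1.09·[0.6182·1.1384 + 0.3818·10.2064] = 4.2209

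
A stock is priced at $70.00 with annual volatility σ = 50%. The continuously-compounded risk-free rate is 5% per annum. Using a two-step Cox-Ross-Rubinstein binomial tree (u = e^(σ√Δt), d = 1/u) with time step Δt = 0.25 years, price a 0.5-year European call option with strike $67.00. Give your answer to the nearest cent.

CRR parameters: u = e^(σ√Δt) = e^(0.5·√0.25) = 1.2840, d = 1/u = 0.7788
Per-period rate: rΔt = 0.05·0.25 = 0.0125, so R = e^0.0125 = 1.0126
Risk-neutral probability p = (e^0.0125 − 0.7788)/(1.2840 − 0.7788) = 0.2338/0.5052 = 0.4627
Terminal stock prices: S_uu = 115.4, S_ud = 70, S_dd = 42.46
Terminal payoffs (S − K): max(48.41, 0) = 48.41, max(3, 0) = 3, max(-24.54, 0) = 0
Node u (S = 89.88): V_u = e^(−0.0125)·[0.4627·48.4105 + 0.5373·3.0000] = 23.7141
Node d (S = 54.52): V_d = e^(−0.0125)·[0.4627·3.0000 + 0.5373·0.0000] = 1.3709
Node 0 (S = 70): V_0 = e^(−0.0125)·[0.4627·23.7141 + 0.5373·1.3709] = 11.5641

$11.56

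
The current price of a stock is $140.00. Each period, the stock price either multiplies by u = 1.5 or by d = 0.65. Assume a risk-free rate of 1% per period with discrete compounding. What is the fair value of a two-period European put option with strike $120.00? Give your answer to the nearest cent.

$19.82

Risk-neutral probability p = (1 + 0.01 − 0.65)/(1.5 − 0.65) = 0.3600/0.8500 = 0.4235
Terminal stock prices: S_uu = 315, S_ud = 136.5, S_dd = 59.15
Terminal payoffs (K − S): max(-195, 0) = 0, max(-16.5, 0) = 0, max(60.85, 0) = 60.85
Node u (S = 210): V_u = 1/1.01·[0.4235·0.0000 + 0.5765·0.0000] = 0.0000
Node d (S = 91): V_d = 1/1.01·[0.4235·0.0000 + 0.5765·60.8500] = 34.7309
Node 0 (S = 140): V_0 = 1/1.01·[0.4235·0.0000 + 0.5765·34.7309] = 19.8231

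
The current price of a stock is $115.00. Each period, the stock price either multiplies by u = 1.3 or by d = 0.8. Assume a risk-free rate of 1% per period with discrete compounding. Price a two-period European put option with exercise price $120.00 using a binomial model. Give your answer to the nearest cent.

$15.49

Risk-neutral probability p = (1 + 0.01 − 0.8)/(1.3 − 0.8) = 0.2100/0.5000 = 0.4200
Terminal stock prices: S_uu = 194.4, S_ud = 119.6, S_dd = 73.6
Terminal payoffs (K − S): max(-74.35, 0) = 0, max(0.4, 0) = 0.4, max(46.4, 0) = 46.4
Node u (S = 149.5): V_u = 1/1.01·[0.4200·0.0000 + 0.5800·0.4000] = 0.2297
Node d (S = 92): V_d = 1/1.01·[0.4200·0.4000 + 0.5800·46.4000] = 26.8119
Node 0 (S = 115): V_0 = 1/1.01·[0.4200·0.2297 + 0.5800·26.8119] = 15.4924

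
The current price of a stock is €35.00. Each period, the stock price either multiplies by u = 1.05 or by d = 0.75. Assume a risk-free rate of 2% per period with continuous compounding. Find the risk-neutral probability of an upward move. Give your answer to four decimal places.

Risk-neutral probability p = (e^0.02 − 0.75)/(1.05 − 0.75) = 0.2702/0.3000 = 0.9007

p = 0.9007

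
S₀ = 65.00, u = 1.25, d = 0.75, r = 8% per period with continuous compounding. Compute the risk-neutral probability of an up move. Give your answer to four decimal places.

Risk-neutral probability p = (e^0.08 − 0.75)/(1.25 − 0.75) = 0.3333/0.5000 = 0.6666

p = 0.6666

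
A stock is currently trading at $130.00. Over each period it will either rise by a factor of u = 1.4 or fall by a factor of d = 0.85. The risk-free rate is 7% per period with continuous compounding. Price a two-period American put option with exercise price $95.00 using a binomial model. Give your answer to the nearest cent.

Risk-neutral probability p = (e^0.07 − 0.85)/(1.4 − 0.85) = 0.2225/0.5500 = 0.4046
Terminal stock prices: S_uu = 254.8, S_ud = 154.7, S_dd = 93.92
Terminal payoffs (K − S): max(-159.8, 0) = 0, max(-59.7, 0) = 0, max(1.075, 0) = 1.075
Node u (S = 182): continuation = e^(−0.07)·[0.4046·0.0000 + 0.5954·0.0000] = 0.0000; exercise value = 0.0000 ≤ continuation, so V_u = 0.0000
Node d (S = 110.5): continuation = e^(−0.07)·[0.4046·0.0000 + 0.5954·1.0750] = 0.5968; exercise value = 0.0000 ≤ continuation, so V_d = 0.5968
Node 0 (S = 130): continuation = e^(−0.07)·[0.4046·0.0000 + 0.5954·0.5968] = 0.3313; exercise value = 0.0000 ≤ continuation, so V_0 = 0.3313

$0.33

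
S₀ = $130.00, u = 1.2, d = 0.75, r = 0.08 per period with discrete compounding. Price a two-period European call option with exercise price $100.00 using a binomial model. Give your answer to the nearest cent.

Risk-neutral probability p = (1 + 0.08 − 0.75)/(1.2 − 0.75) = 0.3300/0.4500 = 0.7333
Terminal stock prices: S_uu = 187.2, S_ud = 117, S_dd = 73.12
Terminal payoffs (S − K): max(87.2, 0) = 87.2, max(17, 0) = 17, max(-26.88, 0) = 0
Node u (S = 156): V_u = 1/1.08·[0.7333·87.2000 + 0.2667·17.0000] = 63.4074
Node d (S = 97.5): V_d = 1/1.08·[0.7333·17.0000 + 0.2667·0.0000] = 11.5432
Node 0 (S = 130): V_0 = 1/1.08·[0.7333·63.4074 + 0.2667·11.5432] = 45.9046

$45.90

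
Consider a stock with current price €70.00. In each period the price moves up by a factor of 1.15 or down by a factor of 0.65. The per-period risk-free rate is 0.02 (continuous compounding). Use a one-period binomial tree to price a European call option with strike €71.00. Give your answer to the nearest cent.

€6.89

Risk-neutral probability p = (e^0.02 − 0.65)/(1.15 − 0.65) = 0.3702/0.5000 = 0.7404
Terminal stock prices: S_u = 80.5, S_d = 45.5
Terminal payoffs (S − K): max(9.5, 0) = 9.5, max(-25.5, 0) = 0
Node 0 (S = 70): V_0 = e^(−0.02)·[0.7404·9.5000 + 0.2596·0.0000] = 6.8945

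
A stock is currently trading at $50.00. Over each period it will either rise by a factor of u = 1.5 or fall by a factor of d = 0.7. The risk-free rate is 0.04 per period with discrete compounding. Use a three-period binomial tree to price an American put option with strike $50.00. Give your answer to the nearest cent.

Risk-neutral probability p = (1 + 0.04 − 0.7)/(1.5 − 0.7) = 0.3400/0.8000 = 0.4250
Terminal stock prices: S_uuu = 168.8, S_uud = 78.75, S_udd = 36.75, S_ddd = 17.15
Terminal payoffs (K − S): max(-118.8, 0) = 0, max(-28.75, 0) = 0, max(13.25, 0) = 13.25, max(32.85, 0) = 32.85
Node uu (S = 112.5): continuation = 1/1.04·[0.4250·0.0000 + 0.5750·0.0000] = 0.0000; exercise value = 0.0000 ≤ continuation, so V_uu = 0.0000
Node ud (S = 52.5): continuation = 1/1.04·[0.4250·0.0000 + 0.5750·13.2500] = 7.3257; exercise value = 0.0000 ≤ continuation, so V_ud = 7.3257
Node dd (S = 24.5): continuation = 1/1.04·[0.4250·13.2500 + 0.5750·32.8500] = 23.5769; exercise value = 25.5000 > continuation, so V_dd = 25.5000 (exercise)
Node u (S = 75): continuation = 1/1.04·[0.4250·0.0000 + 0.5750·7.3257] = 4.0503; exercise value = 0.0000 ≤ continuation, so V_u = 4.0503
Node d (S = 35): continuation = 1/1.04·[0.4250·7.3257 + 0.5750·25.5000] = 17.0922; exercise value = 15.0000 ≤ continuation, so V_d = 17.0922
Node 0 (S = 50): continuation = 1/1.04·[0.4250·4.0503 + 0.5750·17.0922] = 11.1052; exercise value = 0.0000 ≤ continuation, so V_0 = 11.1052

$11.11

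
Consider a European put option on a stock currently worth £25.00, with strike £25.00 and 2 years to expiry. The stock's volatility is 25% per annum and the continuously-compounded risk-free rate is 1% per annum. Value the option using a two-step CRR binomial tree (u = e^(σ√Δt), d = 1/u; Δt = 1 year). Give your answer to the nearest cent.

£2.84

CRR parameters: u = e^(σ√Δt) = e^(0.25·√1) = 1.2840, d = 1/u = 0.7788
Per-period rate: rΔt = 0.01·1 = 0.01, so R = e^0.01 = 1.0101
Risk-neutral probability p = (e^0.01 − 0.7788)/(1.2840 − 0.7788) = 0.2312/0.5052 = 0.4577
Terminal stock prices: S_uu = 41.22, S_ud = 25, S_dd = 15.16
Terminal payoffs (K − S): max(-16.22, 0) = 0, max(0, 0) = 0, max(9.837, 0) = 9.837
Node u (S = 32.1): V_u = e^(−0.01)·[0.4577·0.0000 + 0.5423·0.0000] = 0.0000
Node d (S = 19.47): V_d = e^(−0.01)·[0.4577·0.0000 + 0.5423·9.8367] = 5.2812
Node 0 (S = 25): V_0 = e^(−0.01)·[0.4577·0.0000 + 0.5423·5.2812] = 2.8354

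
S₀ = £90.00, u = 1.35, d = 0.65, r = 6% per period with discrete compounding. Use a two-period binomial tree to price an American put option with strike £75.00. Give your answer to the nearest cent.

Risk-neutral probability p = (1 + 0.06 − 0.65)/(1.35 − 0.65) = 0.4100/0.7000 = 0.5857
Terminal stock prices: S_uu = 164, S_ud = 78.98, S_dd = 38.03
Terminal payoffs (K − S): max(-89.03, 0) = 0, max(-3.975, 0) = 0, max(36.97, 0) = 36.97
Node u (S = 121.5): continuation = 1/1.06·[0.5857·0.0000 + 0.4143·0.0000] = 0.0000; exercise value = 0.0000 ≤ continuation, so V_u = 0.0000
Node d (S = 58.5): continuation = 1/1.06·[0.5857·0.0000 + 0.4143·36.9750] = 14.4511; exercise value = 16.5000 > continuation, so V_d = 16.5000 (exercise)
Node 0 (S = 90): continuation = 1/1.06·[0.5857·0.0000 + 0.4143·16.5000] = 6.4488; exercise value = 0.0000 ≤ continuation, so V_0 = 6.4488

£6.45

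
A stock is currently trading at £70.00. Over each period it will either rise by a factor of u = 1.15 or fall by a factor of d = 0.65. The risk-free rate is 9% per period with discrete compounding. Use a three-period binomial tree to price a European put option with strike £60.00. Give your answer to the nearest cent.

£0.82

Risk-neutral probability p = (1 + 0.09 − 0.65)/(1.15 − 0.65) = 0.4400/0.5000 = 0.8800
Terminal stock prices: S_uuu = 106.5, S_uud = 60.17, S_udd = 34.01, S_ddd = 19.22
Terminal payoffs (K − S): max(-46.46, 0) = 0, max(-0.1737, 0) = 0, max(25.99, 0) = 25.99, max(40.78, 0) = 40.78
Node uu (S = 92.57): V_uu = 1/1.09·[0.8800·0.0000 + 0.1200·0.0000] = 0.0000
Node ud (S = 52.33): V_ud = 1/1.09·[0.8800·0.0000 + 0.1200·25.9887] = 2.8611
Node dd (S = 29.58): V_dd = 1/1.09·[0.8800·25.9887 + 0.1200·40.7763] = 25.4709
Node u (S = 80.5): V_u = 1/1.09·[0.8800·0.0000 + 0.1200·2.8611] = 0.3150
Node d (S = 45.5): V_d = 1/1.09·[0.8800·2.8611 + 0.1200·25.4709] = 5.1140
Node 0 (S = 70): V_0 = 1/1.09·[0.8800·0.3150 + 0.1200·5.1140] = 0.8173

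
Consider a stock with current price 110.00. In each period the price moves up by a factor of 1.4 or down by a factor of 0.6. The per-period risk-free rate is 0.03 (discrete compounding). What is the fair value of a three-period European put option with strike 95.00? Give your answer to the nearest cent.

Risk-neutral probability p = (1 + 0.03 − 0.6)/(1.4 − 0.6) = 0.4300/0.8000 = 0.5375
Terminal stock prices: S_uuu = 301.8, S_uud = 129.4, S_udd = 55.44, S_ddd = 23.76
Terminal payoffs (K − S): max(-206.8, 0) = 0, max(-34.36, 0) = 0, max(39.56, 0) = 39.56, max(71.24, 0) = 71.24
Node uu (S = 215.6): V_uu = 1/1.03·[0.5375·0.0000 + 0.4625·0.0000] = 0.0000
Node ud (S = 92.4): V_ud = 1/1.03·[0.5375·0.0000 + 0.4625·39.5600] = 17.7636
Node dd (S = 39.6): V_dd = 1/1.03·[0.5375·39.5600 + 0.4625·71.2400] = 52.6330
Node u (S = 154): V_u = 1/1.03·[0.5375·0.0000 + 0.4625·17.7636] = 7.9764
Node d (S = 66): V_d = 1/1.03·[0.5375·17.7636 + 0.4625·52.6330] = 32.9036
Node 0 (S = 110): V_0 = 1/1.03·[0.5375·7.9764 + 0.4625·32.9036] = 18.9371

18.94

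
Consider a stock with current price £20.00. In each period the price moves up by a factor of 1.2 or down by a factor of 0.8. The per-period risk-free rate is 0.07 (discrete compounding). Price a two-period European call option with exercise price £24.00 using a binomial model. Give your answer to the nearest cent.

Risk-neutral probability p = (1 + 0.07 − 0.8)/(1.2 − 0.8) = 0.2700/0.4000 = 0.6750
Terminal stock prices: S_uu = 28.8, S_ud = 19.2, S_dd = 12.8
Terminal payoffs (S − K): max(4.8, 0) = 4.8, max(-4.8, 0) = 0, max(-11.2, 0) = 0
Node u (S = 24): V_u = 1/1.07·[0.6750·4.8000 + 0.3250·0.0000] = 3.0280
Node d (S = 16): V_d = 1/1.07·[0.6750·0.0000 + 0.3250·0.0000] = 0.0000
Node 0 (S = 20): V_0 = 1/1.07·[0.6750·3.0280 + 0.3250·0.0000] = 1.9102

£1.91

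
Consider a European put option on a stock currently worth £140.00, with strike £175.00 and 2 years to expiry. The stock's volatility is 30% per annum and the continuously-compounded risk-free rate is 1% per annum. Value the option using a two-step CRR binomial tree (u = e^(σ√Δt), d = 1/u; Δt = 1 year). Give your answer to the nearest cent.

CRR parameters: u = e^(σ√Δt) = e^(0.3·√1) = 1.3499, d = 1/u = 0.7408
Per-period rate: rΔt = 0.01·1 = 0.01, so R = e^0.01 = 1.0101
Risk-neutral probability p = (e^0.01 − 0.7408)/(1.3499 − 0.7408) = 0.2692/0.6090 = 0.4421
Terminal stock prices: S_uu = 255.1, S_ud = 140, S_dd = 76.83
Terminal payoffs (K − S): max(-80.1, 0) = 0, max(35, 0) = 35, max(98.17, 0) = 98.17
Node u (S = 189): V_u = e^(−0.01)·[0.4421·0.0000 + 0.5579·35.0000] = 19.3336
Node d (S = 103.7): V_d = e^(−0.01)·[0.4421·35.0000 + 0.5579·98.1664] = 69.5442
Node 0 (S = 140): V_0 = e^(−0.01)·[0.4421·19.3336 + 0.5579·69.5442] = 46.8770

£46.88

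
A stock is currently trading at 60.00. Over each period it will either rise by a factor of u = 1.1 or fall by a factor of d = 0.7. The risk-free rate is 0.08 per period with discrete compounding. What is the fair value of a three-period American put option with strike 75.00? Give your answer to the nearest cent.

15.00

Risk-neutral probability p = (1 + 0.08 − 0.7)/(1.1 − 0.7) = 0.3800/0.4000 = 0.9500
Terminal stock prices: S_uuu = 79.86, S_uud = 50.82, S_udd = 32.34, S_ddd = 20.58
Terminal payoffs (K − S): max(-4.86, 0) = 0, max(24.18, 0) = 24.18, max(42.66, 0) = 42.66, max(54.42, 0) = 54.42
Node uu (S = 72.6): continuation = 1/1.08·[0.9500·0.0000 + 0.0500·24.1800] = 1.1194; exercise value = 2.4000 > continuation, so V_uu = 2.4000 (exercise)
Node ud (S = 46.2): continuation = 1/1.08·[0.9500·24.1800 + 0.0500·42.6600] = 23.2444; exercise value = 28.8000 > continuation, so V_ud = 28.8000 (exercise)
Node dd (S = 29.4): continuation = 1/1.08·[0.9500·42.6600 + 0.0500·54.4200] = 40.0444; exercise value = 45.6000 > continuation, so V_dd = 45.6000 (exercise)
Node u (S = 66): continuation = 1/1.08·[0.9500·2.4000 + 0.0500·28.8000] = 3.4444; exercise value = 9.0000 > continuation, so V_u = 9.0000 (exercise)
Node d (S = 42): continuation = 1/1.08·[0.9500·28.8000 + 0.0500·45.6000] = 27.4444; exercise value = 33.0000 > continuation, so V_d = 33.0000 (exercise)
Node 0 (S = 60): continuation = 1/1.08·[0.9500·9.0000 + 0.0500·33.0000] = 9.4444; exercise value = 15.0000 > continuation, so V_0 = 15.0000 (exercise)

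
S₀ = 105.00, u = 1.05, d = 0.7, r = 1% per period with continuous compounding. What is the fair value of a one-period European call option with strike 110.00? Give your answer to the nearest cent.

Risk-neutral probability p = (e^0.01 − 0.7)/(1.05 − 0.7) = 0.3101/0.3500 = 0.8859
Terminal stock prices: S_u = 110.2, S_d = 73.5
Terminal payoffs (S − K): max(0.25, 0) = 0.25, max(-36.5, 0) = 0
Node 0 (S = 105): V_0 = e^(−0.01)·[0.8859·0.2500 + 0.1141·0.0000] = 0.2193

0.22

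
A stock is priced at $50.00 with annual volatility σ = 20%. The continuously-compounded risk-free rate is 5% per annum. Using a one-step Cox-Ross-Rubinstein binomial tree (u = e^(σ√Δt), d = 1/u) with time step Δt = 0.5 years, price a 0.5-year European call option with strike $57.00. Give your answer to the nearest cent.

$0.32

CRR parameters: u = e^(σ√Δt) = e^(0.2·√0.5) = 1.1519, d = 1/u = 0.8681
Per-period rate: rΔt = 0.05·0.5 = 0.025, so R = e^0.025 = 1.0253
Risk-neutral probability p = (e^0.025 − 0.8681)/(1.1519 − 0.8681) = 0.1572/0.2838 = 0.5539
Terminal stock prices: S_u = 57.6, S_d = 43.41
Terminal payoffs (S − K): max(0.5955, 0) = 0.5955, max(-13.59, 0) = 0
Node 0 (S = 50): V_0 = e^(−0.025)·[0.5539·0.5955 + 0.4461·0.0000] = 0.3217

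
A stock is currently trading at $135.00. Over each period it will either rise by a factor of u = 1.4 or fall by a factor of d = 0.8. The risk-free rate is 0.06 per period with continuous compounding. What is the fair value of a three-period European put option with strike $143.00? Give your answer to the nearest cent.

$18.70

Risk-neutral probability p = (e^0.06 − 0.8)/(1.4 − 0.8) = 0.2618/0.6000 = 0.4364
Terminal stock prices: S_uuu = 370.4, S_uud = 211.7, S_udd = 121, S_ddd = 69.12
Terminal payoffs (K − S): max(-227.4, 0) = 0, max(-68.68, 0) = 0, max(22.04, 0) = 22.04, max(73.88, 0) = 73.88
Node uu (S = 264.6): V_uu = e^(−0.06)·[0.4364·0.0000 + 0.5636·0.0000] = 0.0000
Node ud (S = 151.2): V_ud = e^(−0.06)·[0.4364·0.0000 + 0.5636·22.0400] = 11.6985
Node dd (S = 86.4): V_dd = e^(−0.06)·[0.4364·22.0400 + 0.5636·73.8800] = 48.2723
Node u (S = 189): V_u = e^(−0.06)·[0.4364·0.0000 + 0.5636·11.6985] = 6.2094
Node d (S = 108): V_d = e^(−0.06)·[0.4364·11.6985 + 0.5636·48.2723] = 30.4300
Node 0 (S = 135): V_0 = e^(−0.06)·[0.4364·6.2094 + 0.5636·30.4300] = 18.7037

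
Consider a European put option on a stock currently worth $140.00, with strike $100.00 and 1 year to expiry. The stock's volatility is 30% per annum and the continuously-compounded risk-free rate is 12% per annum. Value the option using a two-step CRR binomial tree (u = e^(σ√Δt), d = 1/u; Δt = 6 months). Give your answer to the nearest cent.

$1.24

CRR parameters: u = e^(σ√Δt) = e^(0.3·√0.5) = 1.2363, d = 1/u = 0.8089
Per-period rate: rΔt = 0.12·0.5 = 0.06, so R = e^0.06 = 1.0618
Risk-neutral probability p = (e^0.06 − 0.8089)/(1.2363 − 0.8089) = 0.2530/0.4275 = 0.5918
Terminal stock prices: S_uu = 214, S_ud = 140, S_dd = 91.6
Terminal payoffs (K − S): max(-114, 0) = 0, max(-40, 0) = 0, max(8.405, 0) = 8.405
Node u (S = 173.1): V_u = e^(−0.06)·[0.5918·0.0000 + 0.4082·0.0000] = 0.0000
Node d (S = 113.2): V_d = e^(−0.06)·[0.5918·0.0000 + 0.4082·8.4048] = 3.2308
Node 0 (S = 140): V_0 = e^(−0.06)·[0.5918·0.0000 + 0.4082·3.2308] = 1.2419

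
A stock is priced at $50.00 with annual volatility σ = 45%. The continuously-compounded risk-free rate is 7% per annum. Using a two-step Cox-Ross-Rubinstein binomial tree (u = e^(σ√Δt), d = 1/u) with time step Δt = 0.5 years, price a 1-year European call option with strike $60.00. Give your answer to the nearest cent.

$7.29

CRR parameters: u = e^(σ√Δt) = e^(0.45·√0.5) = 1.3746, d = 1/u = 0.7275
Per-period rate: rΔt = 0.07·0.5 = 0.035, so R = e^0.035 = 1.0356
Risk-neutral probability p = (e^0.035 − 0.7275)/(1.3746 − 0.7275) = 0.3082/0.6472 = 0.4762
Terminal stock prices: S_uu = 94.48, S_ud = 50, S_dd = 26.46
Terminal payoffs (S − K): max(34.48, 0) = 34.48, max(-10, 0) = 0, max(-33.54, 0) = 0
Node u (S = 68.73): V_u = e^(−0.035)·[0.4762·34.4829 + 0.5238·0.0000] = 15.8544
Node d (S = 36.37): V_d = e^(−0.035)·[0.4762·0.0000 + 0.5238·0.0000] = 0.0000
Node 0 (S = 50): V_0 = e^(−0.035)·[0.4762·15.8544 + 0.5238·0.0000] = 7.2895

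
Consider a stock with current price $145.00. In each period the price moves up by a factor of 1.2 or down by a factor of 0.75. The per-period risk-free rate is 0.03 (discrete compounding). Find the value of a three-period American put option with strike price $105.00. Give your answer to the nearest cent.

$4.31

Risk-neutral probability p = (1 + 0.03 − 0.75)/(1.2 − 0.75) = 0.2800/0.4500 = 0.6222
Terminal stock prices: S_uuu = 250.6, S_uud = 156.6, S_udd = 97.88, S_ddd = 61.17
Terminal payoffs (K − S): max(-145.6, 0) = 0, max(-51.6, 0) = 0, max(7.125, 0) = 7.125, max(43.83, 0) = 43.83
Node uu (S = 208.8): continuation = 1/1.03·[0.6222·0.0000 + 0.3778·0.0000] = 0.0000; exercise value = 0.0000 ≤ continuation, so V_uu = 0.0000
Node ud (S = 130.5): continuation = 1/1.03·[0.6222·0.0000 + 0.3778·7.1250] = 2.6133; exercise value = 0.0000 ≤ continuation, so V_ud = 2.6133
Node dd (S = 81.56): continuation = 1/1.03·[0.6222·7.1250 + 0.3778·43.8281] = 20.3792; exercise value = 23.4375 > continuation, so V_dd = 23.4375 (exercise)
Node u (S = 174): continuation = 1/1.03·[0.6222·0.0000 + 0.3778·2.6133] = 0.9585; exercise value = 0.0000 ≤ continuation, so V_u = 0.9585
Node d (S = 108.8): continuation = 1/1.03·[0.6222·2.6133 + 0.3778·23.4375] = 10.1750; exercise value = 0.0000 ≤ continuation, so V_d = 10.1750
Node 0 (S = 145): continuation = 1/1.03·[0.6222·0.9585 + 0.3778·10.1750] = 4.3109; exercise value = 0.0000 ≤ continuation, so V_0 = 4.3109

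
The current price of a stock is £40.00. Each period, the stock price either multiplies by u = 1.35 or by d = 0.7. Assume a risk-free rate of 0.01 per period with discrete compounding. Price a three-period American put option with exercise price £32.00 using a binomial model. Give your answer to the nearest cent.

£4.73

Risk-neutral probability p = (1 + 0.01 − 0.7)/(1.35 − 0.7) = 0.3100/0.6500 = 0.4769
Terminal stock prices: S_uuu = 98.42, S_uud = 51.03, S_udd = 26.46, S_ddd = 13.72
Terminal payoffs (K − S): max(-66.42, 0) = 0, max(-19.03, 0) = 0, max(5.54, 0) = 5.54, max(18.28, 0) = 18.28
Node uu (S = 72.9): continuation = 1/1.01·[0.4769·0.0000 + 0.5231·0.0000] = 0.0000; exercise value = 0.0000 ≤ continuation, so V_uu = 0.0000
Node ud (S = 37.8): continuation = 1/1.01·[0.4769·0.0000 + 0.5231·5.5400] = 2.8692; exercise value = 0.0000 ≤ continuation, so V_ud = 2.8692
Node dd (S = 19.6): continuation = 1/1.01·[0.4769·5.5400 + 0.5231·18.2800] = 12.0832; exercise value = 12.4000 > continuation, so V_dd = 12.4000 (exercise)
Node u (S = 54): continuation = 1/1.01·[0.4769·0.0000 + 0.5231·2.8692] = 1.4859; exercise value = 0.0000 ≤ continuation, so V_u = 1.4859
Node d (S = 28): continuation = 1/1.01·[0.4769·2.8692 + 0.5231·12.4000] = 7.7768; exercise value = 4.0000 ≤ continuation, so V_d = 7.7768
Node 0 (S = 40): continuation = 1/1.01·[0.4769·1.4859 + 0.5231·7.7768] = 4.7292; exercise value = 0.0000 ≤ continuation, so V_0 = 4.7292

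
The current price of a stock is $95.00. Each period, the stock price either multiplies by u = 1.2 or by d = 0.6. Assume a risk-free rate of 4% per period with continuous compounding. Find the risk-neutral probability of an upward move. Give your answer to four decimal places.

p = 0.7347

Risk-neutral probability p = (e^0.04 − 0.6)/(1.2 − 0.6) = 0.4408/0.6000 = 0.7347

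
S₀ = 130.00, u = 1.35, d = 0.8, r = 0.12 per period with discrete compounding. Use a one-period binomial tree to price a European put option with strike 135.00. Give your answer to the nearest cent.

Risk-neutral probability p = (1 + 0.12 − 0.8)/(1.35 − 0.8) = 0.3200/0.5500 = 0.5818
Terminal stock prices: S_u = 175.5, S_d = 104
Terminal payoffs (K − S): max(-40.5, 0) = 0, max(31, 0) = 31
Node 0 (S = 130): V_0 = 1/1.12·[0.5818·0.0000 + 0.4182·31.0000] = 11.5747

11.57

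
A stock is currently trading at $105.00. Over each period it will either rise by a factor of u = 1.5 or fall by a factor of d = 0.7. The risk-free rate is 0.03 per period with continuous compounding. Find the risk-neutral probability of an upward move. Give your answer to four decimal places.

p = 0.4131

Risk-neutral probability p = (e^0.03 − 0.7)/(1.5 − 0.7) = 0.3305/0.8000 = 0.4131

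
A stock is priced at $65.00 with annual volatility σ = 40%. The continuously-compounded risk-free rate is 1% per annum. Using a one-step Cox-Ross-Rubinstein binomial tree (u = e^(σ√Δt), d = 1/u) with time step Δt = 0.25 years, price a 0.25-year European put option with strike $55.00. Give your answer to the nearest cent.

CRR parameters: u = e^(σ√Δt) = e^(0.4·√0.25) = 1.2214, d = 1/u = 0.8187
Per-period rate: rΔt = 0.01·0.25 = 0.0025, so R = e^0.0025 = 1.0025
Risk-neutral probability p = (e^0.0025 − 0.8187)/(1.2214 − 0.8187) = 0.1838/0.4027 = 0.4564
Terminal stock prices: S_u = 79.39, S_d = 53.22
Terminal payoffs (K − S): max(-24.39, 0) = 0, max(1.783, 0) = 1.783
Node 0 (S = 65): V_0 = e^(−0.0025)·[0.4564·0.0000 + 0.5436·1.7825] = 0.9666

$0.97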